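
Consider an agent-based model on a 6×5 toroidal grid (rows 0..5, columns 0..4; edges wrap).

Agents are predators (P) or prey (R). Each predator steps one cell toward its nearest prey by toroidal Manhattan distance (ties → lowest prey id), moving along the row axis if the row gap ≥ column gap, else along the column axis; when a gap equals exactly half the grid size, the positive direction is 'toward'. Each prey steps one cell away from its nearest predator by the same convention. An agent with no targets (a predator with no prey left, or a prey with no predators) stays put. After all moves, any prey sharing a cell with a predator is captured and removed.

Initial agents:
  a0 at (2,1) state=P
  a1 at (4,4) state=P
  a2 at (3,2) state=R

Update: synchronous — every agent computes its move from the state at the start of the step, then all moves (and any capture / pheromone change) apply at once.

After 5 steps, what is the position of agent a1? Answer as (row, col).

t=1: a0@(3,1):P a1@(4,3):P a2@(4,2):R
t=2: a0@(4,1):P a1@(4,2):P
t=3: (unchanged — steady state)

(4, 2)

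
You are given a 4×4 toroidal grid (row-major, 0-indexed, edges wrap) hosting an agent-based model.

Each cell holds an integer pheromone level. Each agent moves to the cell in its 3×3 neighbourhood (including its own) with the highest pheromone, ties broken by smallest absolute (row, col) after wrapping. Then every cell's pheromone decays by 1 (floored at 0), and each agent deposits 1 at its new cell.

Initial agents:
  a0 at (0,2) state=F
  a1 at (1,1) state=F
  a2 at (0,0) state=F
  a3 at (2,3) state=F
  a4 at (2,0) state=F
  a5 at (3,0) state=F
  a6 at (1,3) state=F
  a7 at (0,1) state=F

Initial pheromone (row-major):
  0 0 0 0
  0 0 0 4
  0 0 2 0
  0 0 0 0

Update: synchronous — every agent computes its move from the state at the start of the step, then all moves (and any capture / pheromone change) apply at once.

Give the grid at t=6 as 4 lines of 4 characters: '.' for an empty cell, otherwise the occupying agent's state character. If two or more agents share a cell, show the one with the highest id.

....
...F
....
....

t=1: a0@(1,3) a1@(2,2) a2@(1,3) a3@(1,3) a4@(1,3) a5@(0,0) a6@(1,3) a7@(0,0) | pheromone: 2 0 0 0 / 0 0 0 8 / 0 0 2 0 / 0 0 0 0
t=2: a0@(1,3) a1@(1,3) a2@(1,3) a3@(1,3) a4@(1,3) a5@(1,3) a6@(1,3) a7@(1,3) | pheromone: 1 0 0 0 / 0 0 0 15 / 0 0 1 0 / 0 0 0 0
t=3: a0@(1,3) a1@(1,3) a2@(1,3) a3@(1,3) a4@(1,3) a5@(1,3) a6@(1,3) a7@(1,3) | pheromone: 0 0 0 0 / 0 0 0 22 / 0 0 0 0 / 0 0 0 0
t=4: a0@(1,3) a1@(1,3) a2@(1,3) a3@(1,3) a4@(1,3) a5@(1,3) a6@(1,3) a7@(1,3) | pheromone: 0 0 0 0 / 0 0 0 29 / 0 0 0 0 / 0 0 0 0
t=5: a0@(1,3) a1@(1,3) a2@(1,3) a3@(1,3) a4@(1,3) a5@(1,3) a6@(1,3) a7@(1,3) | pheromone: 0 0 0 0 / 0 0 0 36 / 0 0 0 0 / 0 0 0 0
t=6: a0@(1,3) a1@(1,3) a2@(1,3) a3@(1,3) a4@(1,3) a5@(1,3) a6@(1,3) a7@(1,3) | pheromone: 0 0 0 0 / 0 0 0 43 / 0 0 0 0 / 0 0 0 0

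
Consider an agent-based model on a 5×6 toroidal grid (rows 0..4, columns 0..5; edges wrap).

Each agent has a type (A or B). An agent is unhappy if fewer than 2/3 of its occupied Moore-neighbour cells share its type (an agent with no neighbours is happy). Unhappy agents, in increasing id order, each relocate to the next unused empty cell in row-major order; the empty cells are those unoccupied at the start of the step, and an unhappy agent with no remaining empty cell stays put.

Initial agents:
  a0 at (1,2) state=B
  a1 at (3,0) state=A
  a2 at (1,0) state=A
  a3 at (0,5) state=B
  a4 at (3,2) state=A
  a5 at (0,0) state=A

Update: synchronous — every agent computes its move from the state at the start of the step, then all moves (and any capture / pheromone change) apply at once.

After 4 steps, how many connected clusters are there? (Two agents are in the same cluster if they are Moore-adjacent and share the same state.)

t=1: a0@(1,2):B a1@(3,0):A a2@(0,1):A a3@(0,2):B a4@(3,2):A a5@(0,3):A
t=2: a0@(0,0):B a1@(3,0):A a2@(0,4):A a3@(0,5):B a4@(3,2):A a5@(1,0):A
t=3: a0@(0,1):B a1@(3,0):A a2@(0,2):A a3@(0,3):B a4@(3,2):A a5@(1,1):A
t=4: a0@(0,0):B a1@(3,0):A a2@(0,4):A a3@(0,5):B a4@(3,2):A a5@(1,0):A

5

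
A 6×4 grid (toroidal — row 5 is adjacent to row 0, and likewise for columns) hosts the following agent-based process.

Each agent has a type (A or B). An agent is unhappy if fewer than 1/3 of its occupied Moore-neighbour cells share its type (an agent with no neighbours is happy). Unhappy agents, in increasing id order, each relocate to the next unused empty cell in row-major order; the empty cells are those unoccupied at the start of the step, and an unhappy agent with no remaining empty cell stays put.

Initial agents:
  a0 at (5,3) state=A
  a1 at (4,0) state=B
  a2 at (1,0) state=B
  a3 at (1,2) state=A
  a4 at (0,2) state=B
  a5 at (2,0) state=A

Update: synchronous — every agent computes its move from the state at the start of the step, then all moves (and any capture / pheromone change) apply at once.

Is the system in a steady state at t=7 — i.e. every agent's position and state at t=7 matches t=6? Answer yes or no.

yes

t=1: a0@(0,0):A a1@(0,1):B a2@(0,3):B a3@(1,1):A a4@(1,3):B a5@(2,1):A
t=2: a0@(0,2):A a1@(1,0):B a2@(0,3):B a3@(1,1):A a4@(1,3):B a5@(2,1):A
t=3: (unchanged — steady state)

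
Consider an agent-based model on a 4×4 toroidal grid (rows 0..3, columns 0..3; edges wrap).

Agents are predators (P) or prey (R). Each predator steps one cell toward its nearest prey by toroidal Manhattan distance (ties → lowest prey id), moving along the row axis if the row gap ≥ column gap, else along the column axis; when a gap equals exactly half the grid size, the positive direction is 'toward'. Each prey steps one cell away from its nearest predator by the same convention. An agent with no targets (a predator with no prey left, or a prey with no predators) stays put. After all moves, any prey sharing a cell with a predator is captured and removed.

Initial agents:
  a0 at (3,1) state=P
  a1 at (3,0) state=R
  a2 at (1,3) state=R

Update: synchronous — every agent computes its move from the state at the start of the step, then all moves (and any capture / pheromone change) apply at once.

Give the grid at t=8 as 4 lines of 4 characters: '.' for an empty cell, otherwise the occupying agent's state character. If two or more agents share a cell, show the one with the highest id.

t=1: a0@(3,0):P a1@(3,3):R a2@(0,3):R
t=2: a0@(3,3):P a1@(3,2):R a2@(1,3):R
t=3: a0@(3,2):P a1@(3,1):R a2@(0,3):R
t=4: a0@(3,1):P a1@(3,0):R a2@(1,3):R
t=5: a0@(3,0):P a1@(3,3):R a2@(0,3):R
t=6: a0@(3,3):P a1@(3,2):R a2@(1,3):R
t=7: a0@(3,2):P a1@(3,1):R a2@(0,3):R
t=8: a0@(3,1):P a1@(3,0):R a2@(1,3):R

....
...R
....
RP..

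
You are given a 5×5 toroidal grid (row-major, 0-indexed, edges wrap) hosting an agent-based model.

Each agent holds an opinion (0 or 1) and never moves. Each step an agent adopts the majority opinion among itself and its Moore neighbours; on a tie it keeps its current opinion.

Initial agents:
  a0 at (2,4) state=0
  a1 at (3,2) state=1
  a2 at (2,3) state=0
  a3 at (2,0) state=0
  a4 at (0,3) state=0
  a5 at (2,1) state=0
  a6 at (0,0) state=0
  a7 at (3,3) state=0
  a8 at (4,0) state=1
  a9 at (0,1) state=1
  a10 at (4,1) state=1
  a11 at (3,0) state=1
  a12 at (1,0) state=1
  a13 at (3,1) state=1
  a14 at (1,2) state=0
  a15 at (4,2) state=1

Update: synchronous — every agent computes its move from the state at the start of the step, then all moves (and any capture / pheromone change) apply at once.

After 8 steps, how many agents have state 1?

t=1: a0@(2,4):0 a1@(3,2):1 a2@(2,3):0 a3@(2,0):0 a4@(0,3):0 a5@(2,1):1 a6@(0,0):1 a7@(3,3):0 a8@(4,0):1 a9@(0,1):1 a10@(4,1):1 a11@(3,0):1 a12@(1,0):0 a13@(3,1):1 a14@(1,2):0 a15@(4,2):1
t=2: (unchanged — steady state)

9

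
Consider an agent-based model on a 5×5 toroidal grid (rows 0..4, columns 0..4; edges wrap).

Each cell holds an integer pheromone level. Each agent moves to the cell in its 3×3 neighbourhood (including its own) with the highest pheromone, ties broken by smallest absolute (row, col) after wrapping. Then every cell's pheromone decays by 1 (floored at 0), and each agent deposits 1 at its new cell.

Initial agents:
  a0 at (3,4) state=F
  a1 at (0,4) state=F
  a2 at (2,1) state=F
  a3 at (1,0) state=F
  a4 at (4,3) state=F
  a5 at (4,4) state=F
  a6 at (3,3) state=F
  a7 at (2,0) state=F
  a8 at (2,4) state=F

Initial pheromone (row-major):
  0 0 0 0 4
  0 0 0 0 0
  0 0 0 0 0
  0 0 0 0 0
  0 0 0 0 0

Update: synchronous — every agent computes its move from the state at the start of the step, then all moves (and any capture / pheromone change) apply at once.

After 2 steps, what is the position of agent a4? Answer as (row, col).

(0, 4)

t=1: a0@(2,0) a1@(0,4) a2@(1,0) a3@(0,4) a4@(0,4) a5@(0,4) a6@(2,2) a7@(1,0) a8@(1,0) | pheromone: 0 0 0 0 7 / 3 0 0 0 0 / 1 0 1 0 0 / 0 0 0 0 0 / 0 0 0 0 0
t=2: a0@(1,0) a1@(0,4) a2@(0,4) a3@(0,4) a4@(0,4) a5@(0,4) a6@(2,2) a7@(0,4) a8@(0,4) | pheromone: 0 0 0 0 13 / 3 0 0 0 0 / 0 0 1 0 0 / 0 0 0 0 0 / 0 0 0 0 0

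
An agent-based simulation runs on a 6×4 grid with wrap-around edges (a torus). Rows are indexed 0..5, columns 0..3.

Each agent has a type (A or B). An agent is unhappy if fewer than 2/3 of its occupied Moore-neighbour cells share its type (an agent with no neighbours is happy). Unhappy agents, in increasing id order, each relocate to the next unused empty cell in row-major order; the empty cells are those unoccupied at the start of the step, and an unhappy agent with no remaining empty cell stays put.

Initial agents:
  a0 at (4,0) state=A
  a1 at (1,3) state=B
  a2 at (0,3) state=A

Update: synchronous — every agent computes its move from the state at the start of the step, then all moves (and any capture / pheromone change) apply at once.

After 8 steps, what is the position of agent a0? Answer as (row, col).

t=1: a0@(4,0):A a1@(0,0):B a2@(0,1):A
t=2: a0@(4,0):A a1@(0,2):B a2@(0,3):A
t=3: a0@(4,0):A a1@(0,0):B a2@(0,1):A
t=4: a0@(4,0):A a1@(0,2):B a2@(0,3):A
t=5: a0@(4,0):A a1@(0,0):B a2@(0,1):A
t=6: a0@(4,0):A a1@(0,2):B a2@(0,3):A
t=7: a0@(4,0):A a1@(0,0):B a2@(0,1):A
t=8: a0@(4,0):A a1@(0,2):B a2@(0,3):A

(4, 0)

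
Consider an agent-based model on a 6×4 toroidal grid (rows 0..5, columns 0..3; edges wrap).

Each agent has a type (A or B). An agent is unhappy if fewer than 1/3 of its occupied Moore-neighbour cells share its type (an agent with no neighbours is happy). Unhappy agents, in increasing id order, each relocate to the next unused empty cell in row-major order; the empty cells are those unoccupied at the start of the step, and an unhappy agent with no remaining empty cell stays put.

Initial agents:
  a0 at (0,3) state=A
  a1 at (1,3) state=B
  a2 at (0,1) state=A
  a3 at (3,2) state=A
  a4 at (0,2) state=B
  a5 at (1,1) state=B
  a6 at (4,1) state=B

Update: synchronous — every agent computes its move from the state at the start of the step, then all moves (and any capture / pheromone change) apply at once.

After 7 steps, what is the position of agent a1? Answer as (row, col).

t=1: a0@(0,0):A a1@(1,3):B a2@(1,0):A a3@(1,2):A a4@(0,2):B a5@(1,1):B a6@(2,0):B
t=2: a0@(0,0):A a1@(1,3):B a2@(0,1):A a3@(0,3):A a4@(0,2):B a5@(1,1):B a6@(2,0):B
t=3: (unchanged — steady state)

(1, 3)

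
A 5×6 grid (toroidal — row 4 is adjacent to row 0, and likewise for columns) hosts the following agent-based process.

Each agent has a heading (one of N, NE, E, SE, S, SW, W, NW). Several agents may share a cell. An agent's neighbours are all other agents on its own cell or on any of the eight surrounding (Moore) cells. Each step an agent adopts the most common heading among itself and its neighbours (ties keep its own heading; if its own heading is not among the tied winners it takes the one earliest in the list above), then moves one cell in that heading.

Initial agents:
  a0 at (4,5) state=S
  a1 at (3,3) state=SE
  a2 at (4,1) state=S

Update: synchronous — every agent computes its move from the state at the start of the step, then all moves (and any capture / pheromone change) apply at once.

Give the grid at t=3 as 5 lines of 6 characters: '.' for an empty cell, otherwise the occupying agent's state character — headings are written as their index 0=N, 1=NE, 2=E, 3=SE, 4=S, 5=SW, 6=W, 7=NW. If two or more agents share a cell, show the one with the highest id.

t=1: a0@(0,5):S a1@(4,4):SE a2@(0,1):S
t=2: a0@(1,5):S a1@(0,5):SE a2@(1,1):S
t=3: a0@(2,5):S a1@(1,0):SE a2@(2,1):S

......
3.....
.4...4
......
......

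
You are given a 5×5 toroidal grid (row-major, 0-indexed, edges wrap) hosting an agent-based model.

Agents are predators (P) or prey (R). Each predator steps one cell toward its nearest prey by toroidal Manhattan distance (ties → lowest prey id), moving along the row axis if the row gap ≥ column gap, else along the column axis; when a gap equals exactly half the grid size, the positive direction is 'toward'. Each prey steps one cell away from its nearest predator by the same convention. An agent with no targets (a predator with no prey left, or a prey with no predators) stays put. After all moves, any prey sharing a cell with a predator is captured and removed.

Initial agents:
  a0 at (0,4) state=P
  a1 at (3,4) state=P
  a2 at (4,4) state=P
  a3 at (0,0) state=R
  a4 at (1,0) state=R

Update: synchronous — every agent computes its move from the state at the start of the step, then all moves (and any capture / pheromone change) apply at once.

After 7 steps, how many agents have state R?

2

t=1: a0@(0,0):P a1@(4,4):P a2@(0,4):P a3@(0,1):R a4@(2,0):R
t=2: a0@(0,1):P a1@(4,0):P a2@(0,0):P a3@(0,2):R a4@(3,0):R
t=3: a0@(0,2):P a1@(3,0):P a2@(0,1):P a3@(0,3):R a4@(2,0):R
t=4: a0@(0,3):P a1@(2,0):P a2@(0,2):P a3@(0,4):R a4@(1,0):R
t=5: a0@(0,4):P a1@(1,0):P a2@(0,3):P a3@(0,0):R a4@(0,0):R
t=6: a0@(0,0):P a1@(0,0):P a2@(0,4):P a3@(0,1):R a4@(0,1):R
t=7: a0@(0,1):P a1@(0,1):P a2@(0,0):P a3@(0,2):R a4@(0,2):R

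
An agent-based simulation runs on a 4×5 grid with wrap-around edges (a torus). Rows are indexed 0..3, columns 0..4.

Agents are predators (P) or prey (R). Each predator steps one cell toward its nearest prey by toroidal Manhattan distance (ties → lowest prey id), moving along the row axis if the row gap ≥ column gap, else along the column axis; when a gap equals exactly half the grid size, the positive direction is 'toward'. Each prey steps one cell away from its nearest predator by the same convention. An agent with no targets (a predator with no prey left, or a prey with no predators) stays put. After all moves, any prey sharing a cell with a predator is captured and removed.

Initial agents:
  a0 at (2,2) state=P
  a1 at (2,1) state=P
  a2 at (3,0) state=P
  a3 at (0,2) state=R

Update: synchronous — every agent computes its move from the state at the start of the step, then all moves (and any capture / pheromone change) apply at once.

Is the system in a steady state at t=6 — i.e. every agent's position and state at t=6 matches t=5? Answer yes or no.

t=1: a0@(3,2):P a1@(3,1):P a2@(3,1):P
t=2: (unchanged — steady state)

yes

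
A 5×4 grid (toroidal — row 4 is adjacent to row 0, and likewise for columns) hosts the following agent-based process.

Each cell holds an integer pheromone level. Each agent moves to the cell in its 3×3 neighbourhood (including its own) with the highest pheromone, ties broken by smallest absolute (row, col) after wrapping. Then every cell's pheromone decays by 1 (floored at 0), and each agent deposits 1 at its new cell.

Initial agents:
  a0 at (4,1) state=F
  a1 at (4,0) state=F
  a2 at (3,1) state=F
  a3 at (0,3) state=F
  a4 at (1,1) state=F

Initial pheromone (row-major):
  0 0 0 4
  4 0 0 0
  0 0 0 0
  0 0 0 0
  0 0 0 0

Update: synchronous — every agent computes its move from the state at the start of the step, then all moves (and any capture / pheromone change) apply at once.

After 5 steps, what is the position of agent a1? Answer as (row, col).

(0, 3)

t=1: a0@(0,0) a1@(0,3) a2@(2,0) a3@(0,3) a4@(1,0) | pheromone: 1 0 0 5 / 4 0 0 0 / 1 0 0 0 / 0 0 0 0 / 0 0 0 0
t=2: a0@(0,3) a1@(0,3) a2@(1,0) a3@(0,3) a4@(0,3) | pheromone: 0 0 0 8 / 4 0 0 0 / 0 0 0 0 / 0 0 0 0 / 0 0 0 0
t=3: a0@(0,3) a1@(0,3) a2@(0,3) a3@(0,3) a4@(0,3) | pheromone: 0 0 0 12 / 3 0 0 0 / 0 0 0 0 / 0 0 0 0 / 0 0 0 0
t=4: a0@(0,3) a1@(0,3) a2@(0,3) a3@(0,3) a4@(0,3) | pheromone: 0 0 0 16 / 2 0 0 0 / 0 0 0 0 / 0 0 0 0 / 0 0 0 0
t=5: a0@(0,3) a1@(0,3) a2@(0,3) a3@(0,3) a4@(0,3) | pheromone: 0 0 0 20 / 1 0 0 0 / 0 0 0 0 / 0 0 0 0 / 0 0 0 0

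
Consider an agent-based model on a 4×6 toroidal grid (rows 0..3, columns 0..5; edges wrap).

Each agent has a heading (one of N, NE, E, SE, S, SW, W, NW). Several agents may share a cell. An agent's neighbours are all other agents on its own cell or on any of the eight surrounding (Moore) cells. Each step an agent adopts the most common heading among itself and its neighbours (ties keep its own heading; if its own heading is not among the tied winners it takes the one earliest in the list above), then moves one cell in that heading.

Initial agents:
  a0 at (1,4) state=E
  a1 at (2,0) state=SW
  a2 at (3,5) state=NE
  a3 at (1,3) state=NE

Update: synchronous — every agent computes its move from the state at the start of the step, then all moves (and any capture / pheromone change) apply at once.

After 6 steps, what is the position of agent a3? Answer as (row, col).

t=1: a0@(1,5):E a1@(3,5):SW a2@(2,0):NE a3@(0,4):NE
t=2: a0@(0,0):NE a1@(2,0):NE a2@(1,1):NE a3@(3,5):NE
t=3: a0@(3,1):NE a1@(1,1):NE a2@(0,2):NE a3@(2,0):NE
t=4: a0@(2,2):NE a1@(0,2):NE a2@(3,3):NE a3@(1,1):NE
t=5: a0@(1,3):NE a1@(3,3):NE a2@(2,4):NE a3@(0,2):NE
t=6: a0@(0,4):NE a1@(2,4):NE a2@(1,5):NE a3@(3,3):NE

(3, 3)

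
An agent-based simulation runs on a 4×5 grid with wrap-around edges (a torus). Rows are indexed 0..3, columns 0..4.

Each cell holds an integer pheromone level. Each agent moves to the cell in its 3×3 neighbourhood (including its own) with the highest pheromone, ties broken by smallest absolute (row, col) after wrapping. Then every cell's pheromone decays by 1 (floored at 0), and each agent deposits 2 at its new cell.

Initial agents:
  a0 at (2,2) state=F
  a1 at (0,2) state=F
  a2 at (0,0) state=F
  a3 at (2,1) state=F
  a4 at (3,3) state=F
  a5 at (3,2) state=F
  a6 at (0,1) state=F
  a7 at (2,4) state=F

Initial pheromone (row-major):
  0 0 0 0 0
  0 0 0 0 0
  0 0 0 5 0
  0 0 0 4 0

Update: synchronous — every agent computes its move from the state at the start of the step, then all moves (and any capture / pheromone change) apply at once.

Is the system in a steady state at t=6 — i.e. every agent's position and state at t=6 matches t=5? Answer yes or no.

t=1: a0@(2,3) a1@(3,3) a2@(0,0) a3@(1,0) a4@(2,3) a5@(2,3) a6@(0,0) a7@(2,3) | pheromone: 4 0 0 0 0 / 2 0 0 0 0 / 0 0 0 12 0 / 0 0 0 5 0
t=2: a0@(2,3) a1@(2,3) a2@(0,0) a3@(0,0) a4@(2,3) a5@(2,3) a6@(0,0) a7@(2,3) | pheromone: 9 0 0 0 0 / 1 0 0 0 0 / 0 0 0 21 0 / 0 0 0 4 0
t=3: a0@(2,3) a1@(2,3) a2@(0,0) a3@(0,0) a4@(2,3) a5@(2,3) a6@(0,0) a7@(2,3) | pheromone: 14 0 0 0 0 / 0 0 0 0 0 / 0 0 0 30 0 / 0 0 0 3 0
t=4: a0@(2,3) a1@(2,3) a2@(0,0) a3@(0,0) a4@(2,3) a5@(2,3) a6@(0,0) a7@(2,3) | pheromone: 19 0 0 0 0 / 0 0 0 0 0 / 0 0 0 39 0 / 0 0 0 2 0
t=5: a0@(2,3) a1@(2,3) a2@(0,0) a3@(0,0) a4@(2,3) a5@(2,3) a6@(0,0) a7@(2,3) | pheromone: 24 0 0 0 0 / 0 0 0 0 0 / 0 0 0 48 0 / 0 0 0 1 0
t=6: a0@(2,3) a1@(2,3) a2@(0,0) a3@(0,0) a4@(2,3) a5@(2,3) a6@(0,0) a7@(2,3) | pheromone: 29 0 0 0 0 / 0 0 0 0 0 / 0 0 0 57 0 / 0 0 0 0 0

yes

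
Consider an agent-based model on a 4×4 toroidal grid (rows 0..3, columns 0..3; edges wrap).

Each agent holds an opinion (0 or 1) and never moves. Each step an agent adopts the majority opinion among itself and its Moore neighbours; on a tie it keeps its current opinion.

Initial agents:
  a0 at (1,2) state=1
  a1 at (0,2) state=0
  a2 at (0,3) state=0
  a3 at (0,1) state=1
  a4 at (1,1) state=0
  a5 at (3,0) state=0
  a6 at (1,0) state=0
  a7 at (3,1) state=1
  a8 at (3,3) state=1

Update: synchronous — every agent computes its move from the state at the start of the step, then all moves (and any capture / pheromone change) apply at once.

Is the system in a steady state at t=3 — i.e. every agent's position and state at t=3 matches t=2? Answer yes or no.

no

t=1: a0@(1,2):0 a1@(0,2):1 a2@(0,3):0 a3@(0,1):0 a4@(1,1):0 a5@(3,0):1 a6@(1,0):0 a7@(3,1):1 a8@(3,3):0
t=2: a0@(1,2):0 a1@(0,2):0 a2@(0,3):0 a3@(0,1):0 a4@(1,1):0 a5@(3,0):0 a6@(1,0):0 a7@(3,1):1 a8@(3,3):0
t=3: a0@(1,2):0 a1@(0,2):0 a2@(0,3):0 a3@(0,1):0 a4@(1,1):0 a5@(3,0):0 a6@(1,0):0 a7@(3,1):0 a8@(3,3):0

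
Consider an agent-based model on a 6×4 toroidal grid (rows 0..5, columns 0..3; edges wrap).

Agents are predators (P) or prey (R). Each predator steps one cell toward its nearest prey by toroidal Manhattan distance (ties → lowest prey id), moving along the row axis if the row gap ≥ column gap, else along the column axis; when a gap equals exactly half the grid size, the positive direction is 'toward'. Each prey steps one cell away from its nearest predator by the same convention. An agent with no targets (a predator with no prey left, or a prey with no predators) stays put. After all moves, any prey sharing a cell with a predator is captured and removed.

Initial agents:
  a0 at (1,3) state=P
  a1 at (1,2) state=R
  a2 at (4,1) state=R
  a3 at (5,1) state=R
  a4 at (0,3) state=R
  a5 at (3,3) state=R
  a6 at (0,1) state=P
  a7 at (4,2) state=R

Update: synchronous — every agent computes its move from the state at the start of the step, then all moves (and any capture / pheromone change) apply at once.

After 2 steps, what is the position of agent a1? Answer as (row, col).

(1, 0)

t=1: a0@(1,2):P a1@(1,1):R a2@(3,1):R a3@(4,1):R a4@(5,3):R a5@(4,3):R a6@(5,1):P a7@(3,2):R
t=2: a0@(1,1):P a1@(1,0):R a2@(2,1):R a3@(3,1):R a4@(5,2):R a5@(4,2):R a6@(4,1):P a7@(4,2):R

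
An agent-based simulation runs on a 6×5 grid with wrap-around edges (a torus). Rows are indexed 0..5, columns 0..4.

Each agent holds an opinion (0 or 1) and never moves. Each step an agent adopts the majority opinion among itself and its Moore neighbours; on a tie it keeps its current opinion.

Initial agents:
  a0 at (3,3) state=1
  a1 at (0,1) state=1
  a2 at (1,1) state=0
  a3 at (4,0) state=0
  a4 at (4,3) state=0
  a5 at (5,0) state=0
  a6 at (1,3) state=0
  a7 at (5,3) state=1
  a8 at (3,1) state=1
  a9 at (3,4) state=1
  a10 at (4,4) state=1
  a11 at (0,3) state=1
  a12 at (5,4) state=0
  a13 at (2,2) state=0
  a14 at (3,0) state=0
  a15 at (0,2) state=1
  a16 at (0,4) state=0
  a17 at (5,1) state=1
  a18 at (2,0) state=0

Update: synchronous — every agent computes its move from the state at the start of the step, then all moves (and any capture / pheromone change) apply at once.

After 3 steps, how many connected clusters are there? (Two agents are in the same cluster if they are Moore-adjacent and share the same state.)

t=1: a0@(3,3):1 a1@(0,1):1 a2@(1,1):0 a3@(4,0):0 a4@(4,3):1 a5@(5,0):0 a6@(1,3):0 a7@(5,3):1 a8@(3,1):0 a9@(3,4):0 a10@(4,4):0 a11@(0,3):1 a12@(5,4):0 a13@(2,2):0 a14@(3,0):0 a15@(0,2):1 a16@(0,4):0 a17@(5,1):1 a18@(2,0):0
t=2: a0@(3,3):0 a1@(0,1):1 a2@(1,1):0 a3@(4,0):0 a4@(4,3):1 a5@(5,0):0 a6@(1,3):0 a7@(5,3):1 a8@(3,1):0 a9@(3,4):0 a10@(4,4):0 a11@(0,3):1 a12@(5,4):0 a13@(2,2):0 a14@(3,0):0 a15@(0,2):1 a16@(0,4):0 a17@(5,1):1 a18@(2,0):0
t=3: a0@(3,3):0 a1@(0,1):1 a2@(1,1):0 a3@(4,0):0 a4@(4,3):0 a5@(5,0):0 a6@(1,3):0 a7@(5,3):1 a8@(3,1):0 a9@(3,4):0 a10@(4,4):0 a11@(0,3):1 a12@(5,4):0 a13@(2,2):0 a14@(3,0):0 a15@(0,2):1 a16@(0,4):0 a17@(5,1):1 a18@(2,0):0

2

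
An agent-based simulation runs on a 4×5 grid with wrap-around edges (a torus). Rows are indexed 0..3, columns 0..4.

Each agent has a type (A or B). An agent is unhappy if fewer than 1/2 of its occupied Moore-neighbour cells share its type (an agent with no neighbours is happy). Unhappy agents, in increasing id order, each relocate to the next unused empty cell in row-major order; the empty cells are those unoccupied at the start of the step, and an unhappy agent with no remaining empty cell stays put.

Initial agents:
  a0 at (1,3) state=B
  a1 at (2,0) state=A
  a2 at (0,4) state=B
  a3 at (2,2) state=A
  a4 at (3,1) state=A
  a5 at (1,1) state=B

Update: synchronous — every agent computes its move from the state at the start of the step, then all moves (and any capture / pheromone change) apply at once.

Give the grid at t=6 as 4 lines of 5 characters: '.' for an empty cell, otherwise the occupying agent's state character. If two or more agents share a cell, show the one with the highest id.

t=1: a0@(1,3):B a1@(2,0):A a2@(0,4):B a3@(0,0):A a4@(3,1):A a5@(0,1):B
t=2: a0@(1,3):B a1@(2,0):A a2@(0,4):B a3@(0,2):A a4@(3,1):A a5@(0,3):B
t=3: a0@(1,3):B a1@(2,0):A a2@(0,4):B a3@(0,0):A a4@(3,1):A a5@(0,3):B
t=4: (unchanged — steady state)

A..BB
...B.
A....
.A...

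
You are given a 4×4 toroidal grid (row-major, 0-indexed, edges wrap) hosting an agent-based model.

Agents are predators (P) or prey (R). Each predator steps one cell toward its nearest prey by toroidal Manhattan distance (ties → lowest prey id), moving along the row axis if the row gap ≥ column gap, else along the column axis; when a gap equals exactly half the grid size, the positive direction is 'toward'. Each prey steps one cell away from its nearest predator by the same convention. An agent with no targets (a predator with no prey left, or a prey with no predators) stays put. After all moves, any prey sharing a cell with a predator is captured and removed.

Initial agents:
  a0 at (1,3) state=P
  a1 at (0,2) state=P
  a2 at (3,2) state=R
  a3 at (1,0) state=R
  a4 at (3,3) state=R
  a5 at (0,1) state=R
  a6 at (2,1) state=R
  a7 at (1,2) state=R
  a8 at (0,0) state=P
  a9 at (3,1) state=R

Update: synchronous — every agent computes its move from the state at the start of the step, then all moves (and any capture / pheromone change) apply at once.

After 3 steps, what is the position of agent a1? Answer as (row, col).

(1, 2)

t=1: a0@(1,0):P a1@(3,2):P a2@(2,2):R a3@(1,1):R a4@(2,3):R a5@(0,0):R a6@(2,0):R a7@(1,1):R a8@(1,0):P a9@(2,1):R
t=2: a0@(1,1):P a1@(2,2):P a2@(1,2):R a3@(1,2):R a4@(3,3):R a5@(3,0):R a6@(3,0):R a7@(1,2):R a8@(1,1):P a9@(3,1):R
t=3: a0@(1,2):P a1@(1,2):P a2@(1,3):R a3@(1,3):R a4@(0,3):R a5@(2,0):R a6@(2,0):R a7@(1,3):R a8@(1,2):P a9@(2,1):R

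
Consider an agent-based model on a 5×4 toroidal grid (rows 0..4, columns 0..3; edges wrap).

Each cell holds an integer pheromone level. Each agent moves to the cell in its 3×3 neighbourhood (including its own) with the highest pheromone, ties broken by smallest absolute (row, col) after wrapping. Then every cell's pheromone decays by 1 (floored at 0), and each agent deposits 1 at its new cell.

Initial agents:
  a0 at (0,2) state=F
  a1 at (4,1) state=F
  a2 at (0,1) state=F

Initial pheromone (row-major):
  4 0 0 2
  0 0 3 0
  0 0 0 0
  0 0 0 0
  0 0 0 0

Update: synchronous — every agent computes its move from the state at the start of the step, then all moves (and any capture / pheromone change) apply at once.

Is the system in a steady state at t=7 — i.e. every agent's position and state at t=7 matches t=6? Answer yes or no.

t=1: a0@(1,2) a1@(0,0) a2@(0,0) | pheromone: 5 0 0 1 / 0 0 3 0 / 0 0 0 0 / 0 0 0 0 / 0 0 0 0
t=2: a0@(1,2) a1@(0,0) a2@(0,0) | pheromone: 6 0 0 0 / 0 0 3 0 / 0 0 0 0 / 0 0 0 0 / 0 0 0 0
t=3: a0@(1,2) a1@(0,0) a2@(0,0) | pheromone: 7 0 0 0 / 0 0 3 0 / 0 0 0 0 / 0 0 0 0 / 0 0 0 0
t=4: a0@(1,2) a1@(0,0) a2@(0,0) | pheromone: 8 0 0 0 / 0 0 3 0 / 0 0 0 0 / 0 0 0 0 / 0 0 0 0
t=5: a0@(1,2) a1@(0,0) a2@(0,0) | pheromone: 9 0 0 0 / 0 0 3 0 / 0 0 0 0 / 0 0 0 0 / 0 0 0 0
t=6: a0@(1,2) a1@(0,0) a2@(0,0) | pheromone: 10 0 0 0 / 0 0 3 0 / 0 0 0 0 / 0 0 0 0 / 0 0 0 0
t=7: a0@(1,2) a1@(0,0) a2@(0,0) | pheromone: 11 0 0 0 / 0 0 3 0 / 0 0 0 0 / 0 0 0 0 / 0 0 0 0

yes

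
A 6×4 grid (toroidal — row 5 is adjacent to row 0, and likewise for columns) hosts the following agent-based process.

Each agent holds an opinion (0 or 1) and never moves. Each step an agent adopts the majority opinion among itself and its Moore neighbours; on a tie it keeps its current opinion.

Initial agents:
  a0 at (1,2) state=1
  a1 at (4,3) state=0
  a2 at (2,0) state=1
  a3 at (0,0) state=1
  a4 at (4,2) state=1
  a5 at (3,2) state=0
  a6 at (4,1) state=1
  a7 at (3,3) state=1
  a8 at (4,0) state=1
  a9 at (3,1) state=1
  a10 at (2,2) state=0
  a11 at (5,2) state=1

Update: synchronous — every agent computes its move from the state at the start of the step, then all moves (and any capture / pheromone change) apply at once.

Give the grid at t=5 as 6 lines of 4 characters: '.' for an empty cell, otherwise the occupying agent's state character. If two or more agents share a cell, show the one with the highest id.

t=1: a0@(1,2):1 a1@(4,3):1 a2@(2,0):1 a3@(0,0):1 a4@(4,2):1 a5@(3,2):1 a6@(4,1):1 a7@(3,3):1 a8@(4,0):1 a9@(3,1):1 a10@(2,2):1 a11@(5,2):1
t=2: (unchanged — steady state)

1...
..1.
1.1.
.111
1111
..1.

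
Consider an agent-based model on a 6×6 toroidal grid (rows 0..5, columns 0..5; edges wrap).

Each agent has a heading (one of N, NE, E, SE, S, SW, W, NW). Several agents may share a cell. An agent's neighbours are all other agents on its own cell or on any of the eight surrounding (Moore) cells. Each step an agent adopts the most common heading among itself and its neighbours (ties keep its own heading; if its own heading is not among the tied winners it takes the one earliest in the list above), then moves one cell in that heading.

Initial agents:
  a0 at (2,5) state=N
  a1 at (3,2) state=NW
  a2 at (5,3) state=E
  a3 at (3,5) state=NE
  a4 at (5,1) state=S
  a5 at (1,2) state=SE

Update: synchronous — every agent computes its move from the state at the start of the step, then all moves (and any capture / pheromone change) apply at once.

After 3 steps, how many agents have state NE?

1

t=1: a0@(1,5):N a1@(2,1):NW a2@(5,4):E a3@(2,0):NE a4@(0,1):S a5@(2,3):SE
t=2: a0@(0,5):N a1@(1,0):NW a2@(5,5):E a3@(1,1):NE a4@(1,1):S a5@(3,4):SE
t=3: a0@(5,5):N a1@(0,5):NW a2@(5,0):E a3@(0,2):NE a4@(2,1):S a5@(4,5):SE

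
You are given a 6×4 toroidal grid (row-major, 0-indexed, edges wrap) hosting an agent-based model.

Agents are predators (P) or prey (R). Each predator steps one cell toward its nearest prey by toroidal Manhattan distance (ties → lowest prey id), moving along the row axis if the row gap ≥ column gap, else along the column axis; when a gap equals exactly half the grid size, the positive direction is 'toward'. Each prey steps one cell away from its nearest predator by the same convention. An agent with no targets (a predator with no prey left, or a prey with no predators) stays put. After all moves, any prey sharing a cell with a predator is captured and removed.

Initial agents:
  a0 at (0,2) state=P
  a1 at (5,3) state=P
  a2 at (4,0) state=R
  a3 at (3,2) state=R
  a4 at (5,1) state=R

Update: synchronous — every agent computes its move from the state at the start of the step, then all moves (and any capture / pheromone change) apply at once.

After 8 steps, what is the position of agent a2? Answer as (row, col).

t=1: a0@(5,2):P a1@(4,3):P a2@(3,0):R a3@(2,2):R a4@(4,1):R
t=2: a0@(4,2):P a1@(3,3):P a2@(2,0):R a3@(1,2):R a4@(3,1):R
t=3: a0@(3,2):P a1@(2,3):P a2@(1,0):R a3@(0,2):R a4@(2,1):R
t=4: a0@(2,2):P a1@(1,3):P a2@(0,0):R a3@(5,2):R a4@(1,1):R
t=5: a0@(1,2):P a1@(0,3):P a2@(5,0):R a3@(4,2):R a4@(0,1):R
t=6: a0@(0,2):P a1@(5,3):P a2@(4,0):R a3@(3,2):R a4@(5,1):R
t=7: a0@(5,2):P a1@(4,3):P a2@(3,0):R a3@(2,2):R a4@(4,1):R
t=8: a0@(4,2):P a1@(3,3):P a2@(2,0):R a3@(1,2):R a4@(3,1):R

(2, 0)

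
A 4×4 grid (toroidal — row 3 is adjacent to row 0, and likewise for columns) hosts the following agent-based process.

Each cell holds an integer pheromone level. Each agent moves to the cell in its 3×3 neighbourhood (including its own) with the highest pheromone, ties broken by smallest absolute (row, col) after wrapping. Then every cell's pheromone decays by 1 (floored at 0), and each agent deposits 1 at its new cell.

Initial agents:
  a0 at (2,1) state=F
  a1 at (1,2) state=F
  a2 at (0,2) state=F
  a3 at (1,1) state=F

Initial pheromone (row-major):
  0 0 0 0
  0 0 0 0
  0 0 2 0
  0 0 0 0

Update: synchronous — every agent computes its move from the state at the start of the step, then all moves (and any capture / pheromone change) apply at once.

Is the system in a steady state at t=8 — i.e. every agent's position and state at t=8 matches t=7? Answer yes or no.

yes

t=1: a0@(2,2) a1@(2,2) a2@(0,1) a3@(2,2) | pheromone: 0 1 0 0 / 0 0 0 0 / 0 0 4 0 / 0 0 0 0
t=2: a0@(2,2) a1@(2,2) a2@(0,1) a3@(2,2) | pheromone: 0 1 0 0 / 0 0 0 0 / 0 0 6 0 / 0 0 0 0
t=3: a0@(2,2) a1@(2,2) a2@(0,1) a3@(2,2) | pheromone: 0 1 0 0 / 0 0 0 0 / 0 0 8 0 / 0 0 0 0
t=4: a0@(2,2) a1@(2,2) a2@(0,1) a3@(2,2) | pheromone: 0 1 0 0 / 0 0 0 0 / 0 0 10 0 / 0 0 0 0
t=5: a0@(2,2) a1@(2,2) a2@(0,1) a3@(2,2) | pheromone: 0 1 0 0 / 0 0 0 0 / 0 0 12 0 / 0 0 0 0
t=6: a0@(2,2) a1@(2,2) a2@(0,1) a3@(2,2) | pheromone: 0 1 0 0 / 0 0 0 0 / 0 0 14 0 / 0 0 0 0
t=7: a0@(2,2) a1@(2,2) a2@(0,1) a3@(2,2) | pheromone: 0 1 0 0 / 0 0 0 0 / 0 0 16 0 / 0 0 0 0
t=8: a0@(2,2) a1@(2,2) a2@(0,1) a3@(2,2) | pheromone: 0 1 0 0 / 0 0 0 0 / 0 0 18 0 / 0 0 0 0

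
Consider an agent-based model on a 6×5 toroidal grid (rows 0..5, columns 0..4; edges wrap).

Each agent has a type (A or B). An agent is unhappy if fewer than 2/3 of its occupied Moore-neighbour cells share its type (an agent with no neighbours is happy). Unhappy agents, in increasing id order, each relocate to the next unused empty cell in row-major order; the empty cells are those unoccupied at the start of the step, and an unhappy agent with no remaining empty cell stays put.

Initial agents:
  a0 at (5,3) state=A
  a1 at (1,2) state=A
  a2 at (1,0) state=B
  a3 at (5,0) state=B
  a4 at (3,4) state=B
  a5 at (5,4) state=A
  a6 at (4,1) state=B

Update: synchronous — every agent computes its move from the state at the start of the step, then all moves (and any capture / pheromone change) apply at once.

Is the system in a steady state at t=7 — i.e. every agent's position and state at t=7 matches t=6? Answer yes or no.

no

t=1: a0@(5,3):A a1@(1,2):A a2@(1,0):B a3@(0,0):B a4@(3,4):B a5@(0,1):A a6@(4,1):B
t=2: a0@(5,3):A a1@(1,2):A a2@(0,2):B a3@(0,3):B a4@(3,4):B a5@(0,4):A a6@(4,1):B
t=3: a0@(0,0):A a1@(0,1):A a2@(1,0):B a3@(1,1):B a4@(3,4):B a5@(1,3):A a6@(4,1):B
t=4: a0@(0,2):A a1@(0,3):A a2@(0,4):B a3@(1,2):B a4@(3,4):B a5@(1,3):A a6@(4,1):B
t=5: a0@(0,2):A a1@(0,0):A a2@(0,1):B a3@(1,0):B a4@(3,4):B a5@(1,1):A a6@(4,1):B
t=6: a0@(0,3):A a1@(0,4):A a2@(1,2):B a3@(1,3):B a4@(3,4):B a5@(1,4):A a6@(4,1):B
t=7: a0@(0,0):A a1@(0,4):A a2@(0,1):B a3@(0,2):B a4@(3,4):B a5@(1,4):A a6@(4,1):B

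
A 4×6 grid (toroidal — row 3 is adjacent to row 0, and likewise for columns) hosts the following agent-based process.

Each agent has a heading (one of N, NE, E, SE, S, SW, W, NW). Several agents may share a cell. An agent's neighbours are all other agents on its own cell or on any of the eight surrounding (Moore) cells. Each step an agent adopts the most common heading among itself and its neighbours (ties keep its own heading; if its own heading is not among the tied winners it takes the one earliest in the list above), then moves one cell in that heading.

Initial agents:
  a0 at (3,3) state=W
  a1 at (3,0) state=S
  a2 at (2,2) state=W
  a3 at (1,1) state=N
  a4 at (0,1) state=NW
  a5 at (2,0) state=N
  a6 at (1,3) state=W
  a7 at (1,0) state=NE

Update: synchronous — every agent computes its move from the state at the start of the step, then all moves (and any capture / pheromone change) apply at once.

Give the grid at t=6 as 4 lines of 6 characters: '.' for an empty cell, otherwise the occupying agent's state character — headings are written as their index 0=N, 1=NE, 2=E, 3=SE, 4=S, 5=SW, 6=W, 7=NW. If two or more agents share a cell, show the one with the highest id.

t=1: a0@(3,2):W a1@(0,0):S a2@(2,1):W a3@(0,1):N a4@(3,0):NW a5@(1,0):N a6@(1,2):W a7@(0,0):N
t=2: a0@(3,1):W a1@(3,0):N a2@(2,0):W a3@(3,1):N a4@(2,0):N a5@(0,0):N a6@(1,1):W a7@(3,0):N
t=3: a0@(2,1):N a1@(2,0):N a2@(1,0):N a3@(2,1):N a4@(1,0):N a5@(3,0):N a6@(1,0):W a7@(2,0):N
t=4: a0@(1,1):N a1@(1,0):N a2@(0,0):N a3@(1,1):N a4@(0,0):N a5@(2,0):N a6@(0,0):N a7@(1,0):N
t=5: a0@(0,1):N a1@(0,0):N a2@(3,0):N a3@(0,1):N a4@(3,0):N a5@(1,0):N a6@(3,0):N a7@(0,0):N
t=6: a0@(3,1):N a1@(3,0):N a2@(2,0):N a3@(3,1):N a4@(2,0):N a5@(0,0):N a6@(2,0):N a7@(3,0):N

0.....
......
0.....
00....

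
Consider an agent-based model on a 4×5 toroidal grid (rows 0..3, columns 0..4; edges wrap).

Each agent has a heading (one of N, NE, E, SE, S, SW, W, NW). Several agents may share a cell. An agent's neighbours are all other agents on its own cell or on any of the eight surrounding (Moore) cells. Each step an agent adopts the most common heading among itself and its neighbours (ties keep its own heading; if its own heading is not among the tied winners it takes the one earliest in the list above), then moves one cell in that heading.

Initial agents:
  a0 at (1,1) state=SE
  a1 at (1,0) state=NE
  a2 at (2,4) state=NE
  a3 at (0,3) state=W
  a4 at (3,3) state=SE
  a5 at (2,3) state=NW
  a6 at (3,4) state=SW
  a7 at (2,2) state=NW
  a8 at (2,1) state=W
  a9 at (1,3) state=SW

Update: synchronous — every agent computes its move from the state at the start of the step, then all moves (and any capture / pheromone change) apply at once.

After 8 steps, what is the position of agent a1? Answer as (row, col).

t=1: a0@(2,2):SE a1@(0,1):NE a2@(1,0):NE a3@(1,2):SW a4@(2,2):NW a5@(1,2):NW a6@(0,3):SW a7@(1,1):NW a8@(2,0):W a9@(0,2):NW
t=2: a0@(1,1):NW a1@(3,0):NW a2@(0,1):NE a3@(0,1):NW a4@(1,1):NW a5@(0,1):NW a6@(1,2):SW a7@(0,0):NW a8@(2,4):W a9@(3,1):NW
t=3: a0@(0,0):NW a1@(2,4):NW a2@(3,0):NW a3@(3,0):NW a4@(0,0):NW a5@(3,0):NW a6@(0,1):NW a7@(3,4):NW a8@(2,3):W a9@(2,0):NW
t=4: a0@(3,4):NW a1@(1,3):NW a2@(2,4):NW a3@(2,4):NW a4@(3,4):NW a5@(2,4):NW a6@(3,0):NW a7@(2,3):NW a8@(1,2):NW a9@(1,4):NW
t=5: a0@(2,3):NW a1@(0,2):NW a2@(1,3):NW a3@(1,3):NW a4@(2,3):NW a5@(1,3):NW a6@(2,4):NW a7@(1,2):NW a8@(0,1):NW a9@(0,3):NW
t=6: a0@(1,2):NW a1@(3,1):NW a2@(0,2):NW a3@(0,2):NW a4@(1,2):NW a5@(0,2):NW a6@(1,3):NW a7@(0,1):NW a8@(3,0):NW a9@(3,2):NW
t=7: a0@(0,1):NW a1@(2,0):NW a2@(3,1):NW a3@(3,1):NW a4@(0,1):NW a5@(3,1):NW a6@(0,2):NW a7@(3,0):NW a8@(2,4):NW a9@(2,1):NW
t=8: a0@(3,0):NW a1@(1,4):NW a2@(2,0):NW a3@(2,0):NW a4@(3,0):NW a5@(2,0):NW a6@(3,1):NW a7@(2,4):NW a8@(1,3):NW a9@(1,0):NW

(1, 4)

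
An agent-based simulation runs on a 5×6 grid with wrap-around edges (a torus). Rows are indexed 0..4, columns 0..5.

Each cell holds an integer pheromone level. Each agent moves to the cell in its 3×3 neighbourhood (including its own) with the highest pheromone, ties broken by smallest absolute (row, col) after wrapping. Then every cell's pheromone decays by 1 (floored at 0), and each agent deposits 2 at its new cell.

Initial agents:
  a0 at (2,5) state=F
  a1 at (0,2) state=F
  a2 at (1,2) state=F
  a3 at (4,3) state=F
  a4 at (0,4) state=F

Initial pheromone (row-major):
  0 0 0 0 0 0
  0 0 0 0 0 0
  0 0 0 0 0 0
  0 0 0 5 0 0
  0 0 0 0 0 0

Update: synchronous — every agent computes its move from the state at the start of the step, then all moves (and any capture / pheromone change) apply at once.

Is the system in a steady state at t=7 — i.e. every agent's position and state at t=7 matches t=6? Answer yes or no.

t=1: a0@(1,0) a1@(0,1) a2@(0,1) a3@(3,3) a4@(0,3) | pheromone: 0 4 0 2 0 0 / 2 0 0 0 0 0 / 0 0 0 0 0 0 / 0 0 0 6 0 0 / 0 0 0 0 0 0
t=2: a0@(0,1) a1@(0,1) a2@(0,1) a3@(3,3) a4@(0,3) | pheromone: 0 9 0 3 0 0 / 1 0 0 0 0 0 / 0 0 0 0 0 0 / 0 0 0 7 0 0 / 0 0 0 0 0 0
t=3: a0@(0,1) a1@(0,1) a2@(0,1) a3@(3,3) a4@(0,3) | pheromone: 0 14 0 4 0 0 / 0 0 0 0 0 0 / 0 0 0 0 0 0 / 0 0 0 8 0 0 / 0 0 0 0 0 0
t=4: a0@(0,1) a1@(0,1) a2@(0,1) a3@(3,3) a4@(0,3) | pheromone: 0 19 0 5 0 0 / 0 0 0 0 0 0 / 0 0 0 0 0 0 / 0 0 0 9 0 0 / 0 0 0 0 0 0
t=5: a0@(0,1) a1@(0,1) a2@(0,1) a3@(3,3) a4@(0,3) | pheromone: 0 24 0 6 0 0 / 0 0 0 0 0 0 / 0 0 0 0 0 0 / 0 0 0 10 0 0 / 0 0 0 0 0 0
t=6: a0@(0,1) a1@(0,1) a2@(0,1) a3@(3,3) a4@(0,3) | pheromone: 0 29 0 7 0 0 / 0 0 0 0 0 0 / 0 0 0 0 0 0 / 0 0 0 11 0 0 / 0 0 0 0 0 0
t=7: a0@(0,1) a1@(0,1) a2@(0,1) a3@(3,3) a4@(0,3) | pheromone: 0 34 0 8 0 0 / 0 0 0 0 0 0 / 0 0 0 0 0 0 / 0 0 0 12 0 0 / 0 0 0 0 0 0

yes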